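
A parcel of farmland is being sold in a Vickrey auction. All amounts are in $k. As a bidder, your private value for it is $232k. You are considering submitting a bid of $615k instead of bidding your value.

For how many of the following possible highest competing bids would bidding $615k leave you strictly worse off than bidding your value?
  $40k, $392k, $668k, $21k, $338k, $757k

The deviation hurts exactly when the highest competing bid lies strictly between $232k and $615k — overbidding then wins at a price above your value.
$40k: below both → same outcome either way.
$392k: inside the interval → strictly worse (loss $160k).
$668k: above both → same outcome either way.
$21k: below both → same outcome either way.
$338k: inside the interval → strictly worse (loss $106k).
$757k: above both → same outcome either way.
Count: 2.

2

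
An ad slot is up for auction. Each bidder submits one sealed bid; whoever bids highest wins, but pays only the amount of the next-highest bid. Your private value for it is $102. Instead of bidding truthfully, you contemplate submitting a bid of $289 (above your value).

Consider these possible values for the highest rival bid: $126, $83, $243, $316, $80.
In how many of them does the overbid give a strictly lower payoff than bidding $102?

The deviation hurts exactly when the highest competing bid lies strictly between $102 and $289 — overbidding then wins at a price above your value.
$126: inside the interval → strictly worse (loss $24).
$83: below both → same outcome either way.
$243: inside the interval → strictly worse (loss $141).
$316: above both → same outcome either way.
$80: below both → same outcome either way.
Count: 2.

2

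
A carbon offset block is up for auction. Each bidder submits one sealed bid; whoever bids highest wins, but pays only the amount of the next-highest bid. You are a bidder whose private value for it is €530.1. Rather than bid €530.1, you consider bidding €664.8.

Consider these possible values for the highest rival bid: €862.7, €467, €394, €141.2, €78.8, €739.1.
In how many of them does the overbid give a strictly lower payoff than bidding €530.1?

The deviation hurts exactly when the highest competing bid lies strictly between €530.1 and €664.8 — overbidding then wins at a price above your value.
€862.7: above both → same outcome either way.
€467: below both → same outcome either way.
€394: below both → same outcome either way.
€141.2: below both → same outcome either way.
€78.8: below both → same outcome either way.
€739.1: above both → same outcome either way.
Count: 0.

0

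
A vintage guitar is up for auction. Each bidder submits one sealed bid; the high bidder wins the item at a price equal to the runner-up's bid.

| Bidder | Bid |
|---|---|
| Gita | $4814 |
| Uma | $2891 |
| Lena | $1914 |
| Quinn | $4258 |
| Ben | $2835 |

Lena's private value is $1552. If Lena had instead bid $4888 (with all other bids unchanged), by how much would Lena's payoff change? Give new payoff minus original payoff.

−$3262

The highest bid among the other bidders is $4814; Lena's bid doesn't change that.
Original bid $1914: Lena is not highest (top rival bid is $4814); payoff $0.
Alternative bid $4888: Lena is highest, pays the top rival bid $4814; payoff $1552 − $4814 = −$3262.
Change in payoff = −$3262 − ($0) = −$3262.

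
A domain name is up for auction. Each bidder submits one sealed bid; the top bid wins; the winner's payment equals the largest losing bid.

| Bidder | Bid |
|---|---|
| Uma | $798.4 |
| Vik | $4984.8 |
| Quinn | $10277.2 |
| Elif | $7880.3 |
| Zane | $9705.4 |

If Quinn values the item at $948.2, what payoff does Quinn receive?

Highest bid: Quinn at $10277.2, so Quinn wins.
Second-highest bid: Zane at $9705.4 — that is the price the winner pays.
Quinn's payoff = value − price = $948.2 − $9705.4 = −$8757.2.

−$8757.2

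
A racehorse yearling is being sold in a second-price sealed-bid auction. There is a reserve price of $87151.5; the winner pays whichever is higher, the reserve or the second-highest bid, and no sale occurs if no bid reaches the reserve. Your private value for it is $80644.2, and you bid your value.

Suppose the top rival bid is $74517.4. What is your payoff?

Your bid $80644.2 is the highest bid but falls below the reserve $87151.5, so the item goes unsold. Payoff $0.

$0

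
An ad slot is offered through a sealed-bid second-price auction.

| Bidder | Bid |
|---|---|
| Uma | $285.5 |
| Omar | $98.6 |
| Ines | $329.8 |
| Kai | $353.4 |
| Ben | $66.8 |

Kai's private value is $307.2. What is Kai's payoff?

Highest bid: Kai at $353.4, so Kai wins.
Second-highest bid: Ines at $329.8 — that is the price the winner pays.
Kai's payoff = value − price = $307.2 − $329.8 = −$22.6.

−$22.6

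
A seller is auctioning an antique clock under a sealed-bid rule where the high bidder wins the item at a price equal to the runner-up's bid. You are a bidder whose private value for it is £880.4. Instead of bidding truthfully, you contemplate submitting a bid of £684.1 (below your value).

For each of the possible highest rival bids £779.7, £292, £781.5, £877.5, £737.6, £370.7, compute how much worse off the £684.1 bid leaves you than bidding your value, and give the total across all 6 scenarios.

The deviation costs you only when the competing bid falls strictly between £684.1 and £880.4; elsewhere both bids give the same outcome.
£779.7: truthful payoff £100.7, deviation payoff £0 → loss £100.7.
£292: outcomes coincide → loss £0.
£781.5: truthful payoff £98.9, deviation payoff £0 → loss £98.9.
£877.5: truthful payoff £2.9, deviation payoff £0 → loss £2.9.
£737.6: truthful payoff £142.8, deviation payoff £0 → loss £142.8.
£370.7: outcomes coincide → loss £0.
Total loss = £100.7 + £98.9 + £2.9 + £142.8 = £345.3.
In a second-price auction your bid sets only whether you win, not what you pay, so bidding your true value is weakly dominant.

£345.3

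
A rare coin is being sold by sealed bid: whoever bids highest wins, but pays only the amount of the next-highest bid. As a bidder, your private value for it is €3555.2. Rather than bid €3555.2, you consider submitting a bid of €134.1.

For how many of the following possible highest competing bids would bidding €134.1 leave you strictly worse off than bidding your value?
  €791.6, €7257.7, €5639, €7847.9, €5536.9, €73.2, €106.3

The deviation hurts exactly when the highest competing bid lies strictly between €134.1 and €3555.2 — underbidding then forfeits a profitable win.
€791.6: inside the interval → strictly worse (loss €2763.6).
€7257.7: above both → same outcome either way.
€5639: above both → same outcome either way.
€7847.9: above both → same outcome either way.
€5536.9: above both → same outcome either way.
€73.2: below both → same outcome either way.
€106.3: below both → same outcome either way.
Count: 1.

1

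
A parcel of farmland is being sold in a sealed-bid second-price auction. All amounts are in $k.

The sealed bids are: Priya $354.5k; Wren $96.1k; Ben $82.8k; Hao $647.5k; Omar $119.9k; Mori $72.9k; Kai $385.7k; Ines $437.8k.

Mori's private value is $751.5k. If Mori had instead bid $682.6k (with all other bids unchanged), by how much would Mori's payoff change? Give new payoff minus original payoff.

The highest bid among the other bidders is $647.5k; Mori's bid doesn't change that.
Original bid $72.9k: Mori is not highest (top rival bid is $647.5k); payoff $0k.
Alternative bid $682.6k: Mori is highest, pays the top rival bid $647.5k; payoff $751.5k − $647.5k = $104k.
Change in payoff = $104k − ($0k) = $104k.

$104k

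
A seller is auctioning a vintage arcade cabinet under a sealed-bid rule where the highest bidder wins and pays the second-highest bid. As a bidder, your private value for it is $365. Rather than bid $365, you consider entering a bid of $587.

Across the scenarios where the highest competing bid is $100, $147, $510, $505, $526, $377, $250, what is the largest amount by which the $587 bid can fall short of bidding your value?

$161

$100: same outcome either way → loss $0.
$147: same outcome either way → loss $0.
$510: truthful gives $0, deviation gives −$145 → loss $145.
$505: truthful gives $0, deviation gives −$140 → loss $140.
$526: truthful gives $0, deviation gives −$161 → loss $161.
$377: truthful gives $0, deviation gives −$12 → loss $12.
$250: same outcome either way → loss $0.
Maximum loss: $161.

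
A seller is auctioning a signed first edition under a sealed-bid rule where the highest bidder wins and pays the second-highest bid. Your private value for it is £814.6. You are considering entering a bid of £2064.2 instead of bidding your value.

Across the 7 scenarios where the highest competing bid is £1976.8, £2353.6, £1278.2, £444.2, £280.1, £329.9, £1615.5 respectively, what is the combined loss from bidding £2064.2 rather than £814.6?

£2426.7

The deviation costs you only when the competing bid falls strictly between £814.6 and £2064.2; elsewhere both bids give the same outcome.
£1976.8: truthful payoff £0, deviation payoff −£1162.2 → loss £1162.2.
£2353.6: outcomes coincide → loss £0.
£1278.2: truthful payoff £0, deviation payoff −£463.6 → loss £463.6.
£444.2: outcomes coincide → loss £0.
£280.1: outcomes coincide → loss £0.
£329.9: outcomes coincide → loss £0.
£1615.5: truthful payoff £0, deviation payoff −£800.9 → loss £800.9.
Total loss = £1162.2 + £463.6 + £800.9 = £2426.7.
Truthful bidding weakly dominates here: raising your bid can only win items priced above your value, and lowering it can only forfeit items priced below.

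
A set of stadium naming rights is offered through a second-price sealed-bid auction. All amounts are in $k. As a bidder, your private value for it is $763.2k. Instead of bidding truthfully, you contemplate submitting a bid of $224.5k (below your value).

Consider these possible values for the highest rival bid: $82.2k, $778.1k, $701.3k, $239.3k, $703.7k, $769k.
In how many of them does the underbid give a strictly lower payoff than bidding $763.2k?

3

The deviation hurts exactly when the highest competing bid lies strictly between $224.5k and $763.2k — underbidding then forfeits a profitable win.
$82.2k: below both → same outcome either way.
$778.1k: above both → same outcome either way.
$701.3k: inside the interval → strictly worse (loss $61.9k).
$239.3k: inside the interval → strictly worse (loss $523.9k).
$703.7k: inside the interval → strictly worse (loss $59.5k).
$769k: above both → same outcome either way.
Count: 3.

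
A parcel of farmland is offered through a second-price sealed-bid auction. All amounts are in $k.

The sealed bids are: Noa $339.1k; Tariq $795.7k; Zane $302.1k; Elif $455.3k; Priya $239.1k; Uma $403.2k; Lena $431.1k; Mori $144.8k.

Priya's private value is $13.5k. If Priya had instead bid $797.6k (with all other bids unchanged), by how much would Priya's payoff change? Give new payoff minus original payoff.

The highest bid among the other bidders is $795.7k; Priya's bid doesn't change that.
Original bid $239.1k: Priya is not highest (top rival bid is $795.7k); payoff $0k.
Alternative bid $797.6k: Priya is highest, pays the top rival bid $795.7k; payoff $13.5k − $795.7k = −$782.2k.
Change in payoff = −$782.2k − ($0k) = −$782.2k.

−$782.2k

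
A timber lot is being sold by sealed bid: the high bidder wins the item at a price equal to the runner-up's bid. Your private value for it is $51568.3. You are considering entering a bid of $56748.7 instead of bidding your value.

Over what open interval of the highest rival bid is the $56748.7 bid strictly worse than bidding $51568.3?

($51568.3, $56748.7)

If the competing bid is below $51568.3, both bids win at the same price — no difference.
If it is above $56748.7, both bids lose — no difference.
If it lies strictly between $51568.3 and $56748.7, bidding your value loses (payoff 0) while bidding $56748.7 wins at a price above your value (payoff negative).
So the deviation strictly hurts on the open interval ($51568.3, $56748.7).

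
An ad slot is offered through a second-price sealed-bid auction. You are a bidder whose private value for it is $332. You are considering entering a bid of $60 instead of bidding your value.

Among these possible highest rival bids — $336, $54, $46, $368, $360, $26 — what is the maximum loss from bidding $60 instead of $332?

$0

$336: same outcome either way → loss $0.
$54: same outcome either way → loss $0.
$46: same outcome either way → loss $0.
$368: same outcome either way → loss $0.
$360: same outcome either way → loss $0.
$26: same outcome either way → loss $0.
Maximum loss: $0.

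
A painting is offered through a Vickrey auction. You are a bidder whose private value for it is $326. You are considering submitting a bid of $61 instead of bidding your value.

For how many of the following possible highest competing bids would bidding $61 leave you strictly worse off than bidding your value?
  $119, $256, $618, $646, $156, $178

4

The deviation hurts exactly when the highest competing bid lies strictly between $61 and $326 — underbidding then forfeits a profitable win.
$119: inside the interval → strictly worse (loss $207).
$256: inside the interval → strictly worse (loss $70).
$618: above both → same outcome either way.
$646: above both → same outcome either way.
$156: inside the interval → strictly worse (loss $170).
$178: inside the interval → strictly worse (loss $148).
Count: 4.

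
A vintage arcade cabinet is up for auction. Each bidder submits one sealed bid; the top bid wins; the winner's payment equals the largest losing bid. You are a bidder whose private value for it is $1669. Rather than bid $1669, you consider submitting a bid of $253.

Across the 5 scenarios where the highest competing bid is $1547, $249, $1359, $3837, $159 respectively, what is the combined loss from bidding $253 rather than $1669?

$432

The deviation costs you only when the competing bid falls strictly between $253 and $1669; elsewhere both bids give the same outcome.
$1547: truthful payoff $122, deviation payoff $0 → loss $122.
$249: outcomes coincide → loss $0.
$1359: truthful payoff $310, deviation payoff $0 → loss $310.
$3837: outcomes coincide → loss $0.
$159: outcomes coincide → loss $0.
Total loss = $122 + $310 = $432.
In a second-price auction your bid sets only whether you win, not what you pay, so bidding your true value is weakly dominant.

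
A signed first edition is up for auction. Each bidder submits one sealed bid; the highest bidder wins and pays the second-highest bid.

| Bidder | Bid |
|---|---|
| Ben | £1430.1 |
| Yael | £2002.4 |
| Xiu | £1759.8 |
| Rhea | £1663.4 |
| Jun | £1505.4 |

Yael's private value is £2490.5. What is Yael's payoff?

£730.7

Highest bid: Yael at £2002.4, so Yael wins.
Second-highest bid: Xiu at £1759.8 — that is the price the winner pays.
Yael's payoff = value − price = £2490.5 − £1759.8 = £730.7.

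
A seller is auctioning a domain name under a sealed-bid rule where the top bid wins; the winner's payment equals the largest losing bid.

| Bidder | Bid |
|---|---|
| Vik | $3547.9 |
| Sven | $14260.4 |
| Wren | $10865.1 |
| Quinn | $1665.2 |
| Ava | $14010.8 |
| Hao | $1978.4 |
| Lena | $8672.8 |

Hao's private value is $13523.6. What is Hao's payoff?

Highest bid: Sven at $14260.4, so Sven wins.
Second-highest bid: Ava at $14010.8 — that is the price the winner pays.
Hao did not win, so Hao pays nothing and receives nothing: payoff $0.

$0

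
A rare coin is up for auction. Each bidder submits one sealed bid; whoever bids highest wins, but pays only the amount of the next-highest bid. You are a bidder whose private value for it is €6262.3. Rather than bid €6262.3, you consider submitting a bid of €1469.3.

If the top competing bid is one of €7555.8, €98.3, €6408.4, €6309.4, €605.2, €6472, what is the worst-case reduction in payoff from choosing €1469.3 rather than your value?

€0

€7555.8: same outcome either way → loss €0.
€98.3: same outcome either way → loss €0.
€6408.4: same outcome either way → loss €0.
€6309.4: same outcome either way → loss €0.
€605.2: same outcome either way → loss €0.
€6472: same outcome either way → loss €0.
Maximum loss: €0.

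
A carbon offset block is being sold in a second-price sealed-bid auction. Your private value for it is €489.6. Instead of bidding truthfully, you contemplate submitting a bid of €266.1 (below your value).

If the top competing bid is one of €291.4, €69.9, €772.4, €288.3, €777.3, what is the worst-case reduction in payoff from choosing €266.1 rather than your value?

€291.4: truthful gives €198.2, deviation gives €0 → loss €198.2.
€69.9: same outcome either way → loss €0.
€772.4: same outcome either way → loss €0.
€288.3: truthful gives €201.3, deviation gives €0 → loss €201.3.
€777.3: same outcome either way → loss €0.
Maximum loss: €201.3.

€201.3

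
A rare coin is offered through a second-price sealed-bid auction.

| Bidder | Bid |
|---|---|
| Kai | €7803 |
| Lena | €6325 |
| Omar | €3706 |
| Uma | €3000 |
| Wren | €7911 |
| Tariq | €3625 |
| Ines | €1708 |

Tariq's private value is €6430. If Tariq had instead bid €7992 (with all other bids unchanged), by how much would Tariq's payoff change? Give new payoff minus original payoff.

The highest bid among the other bidders is €7911; Tariq's bid doesn't change that.
Original bid €3625: Tariq is not highest (top rival bid is €7911); payoff €0.
Alternative bid €7992: Tariq is highest, pays the top rival bid €7911; payoff €6430 − €7911 = −€1481.
Change in payoff = −€1481 − (€0) = −€1481.

−€1481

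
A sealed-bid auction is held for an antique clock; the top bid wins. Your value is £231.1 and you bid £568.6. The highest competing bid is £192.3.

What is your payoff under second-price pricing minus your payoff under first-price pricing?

You have the highest bid, so you win under either rule.
Second-price: pay £192.3 → payoff £38.8.
First-price: pay your own bid £568.6 → payoff −£337.5.
Difference = £38.8 − (−£337.5) = £376.3.

£376.3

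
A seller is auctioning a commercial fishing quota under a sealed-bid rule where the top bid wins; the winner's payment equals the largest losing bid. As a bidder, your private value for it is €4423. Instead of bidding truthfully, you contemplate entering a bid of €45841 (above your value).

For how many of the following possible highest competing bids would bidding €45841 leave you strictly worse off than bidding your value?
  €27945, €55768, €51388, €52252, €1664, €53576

The deviation hurts exactly when the highest competing bid lies strictly between €4423 and €45841 — overbidding then wins at a price above your value.
€27945: inside the interval → strictly worse (loss €23522).
€55768: above both → same outcome either way.
€51388: above both → same outcome either way.
€52252: above both → same outcome either way.
€1664: below both → same outcome either way.
€53576: above both → same outcome either way.
Count: 1.

1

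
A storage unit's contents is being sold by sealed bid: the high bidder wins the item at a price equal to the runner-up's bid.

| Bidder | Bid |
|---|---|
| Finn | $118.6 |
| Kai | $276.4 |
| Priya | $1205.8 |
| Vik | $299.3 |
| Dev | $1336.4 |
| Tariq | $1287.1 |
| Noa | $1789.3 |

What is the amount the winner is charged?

Highest bid: Noa at $1789.3, so Noa wins.
Second-highest bid: Dev at $1336.4 — that is the price the winner pays.

$1336.4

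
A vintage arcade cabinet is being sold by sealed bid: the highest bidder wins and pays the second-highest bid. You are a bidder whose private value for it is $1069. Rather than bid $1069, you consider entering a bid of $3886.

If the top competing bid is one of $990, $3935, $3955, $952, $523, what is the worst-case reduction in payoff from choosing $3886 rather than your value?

$0

$990: same outcome either way → loss $0.
$3935: same outcome either way → loss $0.
$3955: same outcome either way → loss $0.
$952: same outcome either way → loss $0.
$523: same outcome either way → loss $0.
Maximum loss: $0.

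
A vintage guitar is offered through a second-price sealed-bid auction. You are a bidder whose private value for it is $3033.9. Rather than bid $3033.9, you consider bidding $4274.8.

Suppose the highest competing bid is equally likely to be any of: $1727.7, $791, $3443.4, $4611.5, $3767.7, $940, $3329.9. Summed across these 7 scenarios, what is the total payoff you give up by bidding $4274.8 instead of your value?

The deviation costs you only when the competing bid falls strictly between $3033.9 and $4274.8; elsewhere both bids give the same outcome.
$1727.7: outcomes coincide → loss $0.
$791: outcomes coincide → loss $0.
$3443.4: truthful payoff $0, deviation payoff −$409.5 → loss $409.5.
$4611.5: outcomes coincide → loss $0.
$3767.7: truthful payoff $0, deviation payoff −$733.8 → loss $733.8.
$940: outcomes coincide → loss $0.
$3329.9: truthful payoff $0, deviation payoff −$296 → loss $296.
Total loss = $409.5 + $733.8 + $296 = $1439.3.

$1439.3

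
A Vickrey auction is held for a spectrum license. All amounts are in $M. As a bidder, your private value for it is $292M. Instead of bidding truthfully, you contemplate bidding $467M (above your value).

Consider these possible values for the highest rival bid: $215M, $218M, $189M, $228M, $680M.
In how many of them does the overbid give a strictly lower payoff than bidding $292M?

The deviation hurts exactly when the highest competing bid lies strictly between $292M and $467M — overbidding then wins at a price above your value.
$215M: below both → same outcome either way.
$218M: below both → same outcome either way.
$189M: below both → same outcome either way.
$228M: below both → same outcome either way.
$680M: above both → same outcome either way.
Count: 0.

0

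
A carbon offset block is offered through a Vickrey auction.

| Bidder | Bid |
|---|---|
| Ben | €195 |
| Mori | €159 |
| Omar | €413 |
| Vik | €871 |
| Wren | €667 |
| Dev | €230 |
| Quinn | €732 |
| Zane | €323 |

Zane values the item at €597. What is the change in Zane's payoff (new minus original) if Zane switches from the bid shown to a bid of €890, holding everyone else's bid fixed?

The highest bid among the other bidders is €871; Zane's bid doesn't change that.
Original bid €323: Zane is not highest (top rival bid is €871); payoff €0.
Alternative bid €890: Zane is highest, pays the top rival bid €871; payoff €597 − €871 = −€274.
Change in payoff = −€274 − (€0) = −€274.

−€274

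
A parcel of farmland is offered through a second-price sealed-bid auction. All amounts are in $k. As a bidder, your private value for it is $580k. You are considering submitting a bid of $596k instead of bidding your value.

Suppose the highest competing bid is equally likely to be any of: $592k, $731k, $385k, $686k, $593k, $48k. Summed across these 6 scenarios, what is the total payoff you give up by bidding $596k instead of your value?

The deviation costs you only when the competing bid falls strictly between $580k and $596k; elsewhere both bids give the same outcome.
$592k: truthful payoff $0k, deviation payoff −$12k → loss $12k.
$731k: outcomes coincide → loss $0k.
$385k: outcomes coincide → loss $0k.
$686k: outcomes coincide → loss $0k.
$593k: truthful payoff $0k, deviation payoff −$13k → loss $13k.
$48k: outcomes coincide → loss $0k.
Total loss = $12k + $13k = $25k.

$25k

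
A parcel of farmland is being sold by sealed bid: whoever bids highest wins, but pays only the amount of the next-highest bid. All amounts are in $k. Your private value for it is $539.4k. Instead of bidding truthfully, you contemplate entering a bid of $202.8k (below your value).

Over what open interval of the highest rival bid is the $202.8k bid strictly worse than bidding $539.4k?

($202.8k, $539.4k)

If the competing bid is below $202.8k, both bids win at the same price — no difference.
If it is above $539.4k, both bids lose — no difference.
If it lies strictly between $202.8k and $539.4k, bidding your value wins at a price below your value (positive payoff) while bidding $202.8k loses (payoff 0).
So the deviation strictly hurts on the open interval ($202.8k, $539.4k).
Because the price is fixed by the runner-up's bid, deviating from your value can only change a good outcome into a bad one — never the reverse.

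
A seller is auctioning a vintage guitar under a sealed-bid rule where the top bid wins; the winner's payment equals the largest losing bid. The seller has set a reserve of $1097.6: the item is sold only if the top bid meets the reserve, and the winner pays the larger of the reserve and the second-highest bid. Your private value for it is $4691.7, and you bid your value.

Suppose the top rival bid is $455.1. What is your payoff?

$3594.1

Your bid $4691.7 is the highest and exceeds the reserve.
Price = max(second-highest bid, reserve) = max($455.1, $1097.6) = $1097.6.
Payoff = $4691.7 − $1097.6 = $3594.1.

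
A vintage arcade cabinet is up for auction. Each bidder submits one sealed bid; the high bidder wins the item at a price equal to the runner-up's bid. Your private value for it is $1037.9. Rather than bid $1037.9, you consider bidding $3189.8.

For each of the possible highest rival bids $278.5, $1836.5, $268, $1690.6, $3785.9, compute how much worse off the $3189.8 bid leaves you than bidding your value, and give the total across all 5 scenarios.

$1451.3

The deviation costs you only when the competing bid falls strictly between $1037.9 and $3189.8; elsewhere both bids give the same outcome.
$278.5: outcomes coincide → loss $0.
$1836.5: truthful payoff $0, deviation payoff −$798.6 → loss $798.6.
$268: outcomes coincide → loss $0.
$1690.6: truthful payoff $0, deviation payoff −$652.7 → loss $652.7.
$3785.9: outcomes coincide → loss $0.
Total loss = $798.6 + $652.7 = $1451.3.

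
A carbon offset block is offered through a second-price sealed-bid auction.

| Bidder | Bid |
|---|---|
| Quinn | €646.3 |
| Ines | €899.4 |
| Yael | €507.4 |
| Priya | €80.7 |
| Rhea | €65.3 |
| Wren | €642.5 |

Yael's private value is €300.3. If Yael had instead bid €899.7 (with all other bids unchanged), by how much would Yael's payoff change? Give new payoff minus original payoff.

−€599.1

The highest bid among the other bidders is €899.4; Yael's bid doesn't change that.
Original bid €507.4: Yael is not highest (top rival bid is €899.4); payoff €0.
Alternative bid €899.7: Yael is highest, pays the top rival bid €899.4; payoff €300.3 − €899.4 = −€599.1.
Change in payoff = −€599.1 − (€0) = −€599.1.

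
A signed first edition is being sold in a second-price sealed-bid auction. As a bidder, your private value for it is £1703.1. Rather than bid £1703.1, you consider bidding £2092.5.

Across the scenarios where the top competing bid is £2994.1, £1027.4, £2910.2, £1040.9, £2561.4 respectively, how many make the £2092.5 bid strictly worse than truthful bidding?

0

The deviation hurts exactly when the highest competing bid lies strictly between £1703.1 and £2092.5 — overbidding then wins at a price above your value.
£2994.1: above both → same outcome either way.
£1027.4: below both → same outcome either way.
£2910.2: above both → same outcome either way.
£1040.9: below both → same outcome either way.
£2561.4: above both → same outcome either way.
Count: 0.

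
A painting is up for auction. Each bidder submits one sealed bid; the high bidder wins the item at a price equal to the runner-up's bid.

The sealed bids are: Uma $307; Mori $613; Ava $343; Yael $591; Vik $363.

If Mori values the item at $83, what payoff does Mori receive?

−$508

Highest bid: Mori at $613, so Mori wins.
Second-highest bid: Yael at $591 — that is the price the winner pays.
Mori's payoff = value − price = $83 − $591 = −$508.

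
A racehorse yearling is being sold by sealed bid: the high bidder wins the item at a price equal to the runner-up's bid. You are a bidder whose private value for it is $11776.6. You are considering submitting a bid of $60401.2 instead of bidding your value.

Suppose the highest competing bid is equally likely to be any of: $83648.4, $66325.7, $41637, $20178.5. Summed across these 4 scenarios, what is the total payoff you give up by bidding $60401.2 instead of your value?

The deviation costs you only when the competing bid falls strictly between $11776.6 and $60401.2; elsewhere both bids give the same outcome.
$83648.4: outcomes coincide → loss $0.
$66325.7: outcomes coincide → loss $0.
$41637: truthful payoff $0, deviation payoff −$29860.4 → loss $29860.4.
$20178.5: truthful payoff $0, deviation payoff −$8401.9 → loss $8401.9.
Total loss = $29860.4 + $8401.9 = $38262.3.
In a second-price auction your bid sets only whether you win, not what you pay, so bidding your true value is weakly dominant.

$38262.3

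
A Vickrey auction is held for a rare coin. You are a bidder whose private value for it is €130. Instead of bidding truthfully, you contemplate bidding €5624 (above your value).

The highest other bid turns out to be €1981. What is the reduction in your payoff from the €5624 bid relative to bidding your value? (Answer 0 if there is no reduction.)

€1851

Bidding your value €130: you lose (since €130 < €1981). Payoff €0.
Bidding €5624: you win and pay €1981. Payoff €130 − €1981 = −€1851.
The competing bid €1981 lies between your value and your inflated bid, so overbidding wins an item priced above your value.
Loss from deviating = €0 − (−€1851) = €1851.
Because the price is fixed by the runner-up's bid, deviating from your value can only change a good outcome into a bad one — never the reverse.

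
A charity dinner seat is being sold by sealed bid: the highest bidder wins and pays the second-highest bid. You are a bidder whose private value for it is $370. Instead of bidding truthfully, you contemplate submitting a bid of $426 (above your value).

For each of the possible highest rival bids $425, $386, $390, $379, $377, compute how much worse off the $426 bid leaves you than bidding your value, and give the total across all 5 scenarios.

$107

The deviation costs you only when the competing bid falls strictly between $370 and $426; elsewhere both bids give the same outcome.
$425: truthful payoff $0, deviation payoff −$55 → loss $55.
$386: truthful payoff $0, deviation payoff −$16 → loss $16.
$390: truthful payoff $0, deviation payoff −$20 → loss $20.
$379: truthful payoff $0, deviation payoff −$9 → loss $9.
$377: truthful payoff $0, deviation payoff −$7 → loss $7.
Total loss = $55 + $16 + $20 + $9 + $7 = $107.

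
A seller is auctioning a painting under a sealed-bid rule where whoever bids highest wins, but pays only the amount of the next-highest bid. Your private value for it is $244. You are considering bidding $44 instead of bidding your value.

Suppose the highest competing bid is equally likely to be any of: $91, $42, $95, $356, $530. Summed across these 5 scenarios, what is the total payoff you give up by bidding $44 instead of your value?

$302

The deviation costs you only when the competing bid falls strictly between $44 and $244; elsewhere both bids give the same outcome.
$91: truthful payoff $153, deviation payoff $0 → loss $153.
$42: outcomes coincide → loss $0.
$95: truthful payoff $149, deviation payoff $0 → loss $149.
$356: outcomes coincide → loss $0.
$530: outcomes coincide → loss $0.
Total loss = $153 + $149 = $302.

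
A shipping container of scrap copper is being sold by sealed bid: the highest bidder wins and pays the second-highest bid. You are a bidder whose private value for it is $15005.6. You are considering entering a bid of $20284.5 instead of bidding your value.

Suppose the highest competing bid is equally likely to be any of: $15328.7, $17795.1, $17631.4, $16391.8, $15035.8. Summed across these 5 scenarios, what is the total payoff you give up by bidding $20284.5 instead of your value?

The deviation costs you only when the competing bid falls strictly between $15005.6 and $20284.5; elsewhere both bids give the same outcome.
$15328.7: truthful payoff $0, deviation payoff −$323.1 → loss $323.1.
$17795.1: truthful payoff $0, deviation payoff −$2789.5 → loss $2789.5.
$17631.4: truthful payoff $0, deviation payoff −$2625.8 → loss $2625.8.
$16391.8: truthful payoff $0, deviation payoff −$1386.2 → loss $1386.2.
$15035.8: truthful payoff $0, deviation payoff −$30.2 → loss $30.2.
Total loss = $323.1 + $2789.5 + $2625.8 + $1386.2 + $30.2 = $7154.8.
In a second-price auction your bid sets only whether you win, not what you pay, so bidding your true value is weakly dominant.

$7154.8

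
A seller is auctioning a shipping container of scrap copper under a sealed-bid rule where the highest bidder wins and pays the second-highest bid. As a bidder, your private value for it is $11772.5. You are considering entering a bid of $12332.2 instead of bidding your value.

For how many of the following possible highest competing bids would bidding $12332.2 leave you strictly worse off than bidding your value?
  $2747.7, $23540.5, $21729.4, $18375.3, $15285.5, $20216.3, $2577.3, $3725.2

The deviation hurts exactly when the highest competing bid lies strictly between $11772.5 and $12332.2 — overbidding then wins at a price above your value.
$2747.7: below both → same outcome either way.
$23540.5: above both → same outcome either way.
$21729.4: above both → same outcome either way.
$18375.3: above both → same outcome either way.
$15285.5: above both → same outcome either way.
$20216.3: above both → same outcome either way.
$2577.3: below both → same outcome either way.
$3725.2: below both → same outcome either way.
Count: 0.

0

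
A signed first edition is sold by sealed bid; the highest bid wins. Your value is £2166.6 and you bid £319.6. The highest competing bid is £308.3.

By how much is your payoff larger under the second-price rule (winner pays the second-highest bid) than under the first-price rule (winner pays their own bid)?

You have the highest bid, so you win under either rule.
Second-price: pay £308.3 → payoff £1858.3.
First-price: pay your own bid £319.6 → payoff £1847.
Difference = £1858.3 − (£1847) = £11.3.

£11.3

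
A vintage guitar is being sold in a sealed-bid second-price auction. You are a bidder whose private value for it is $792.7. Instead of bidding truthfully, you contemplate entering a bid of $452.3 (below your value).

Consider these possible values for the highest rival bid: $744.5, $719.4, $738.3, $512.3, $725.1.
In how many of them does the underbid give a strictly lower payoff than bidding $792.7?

The deviation hurts exactly when the highest competing bid lies strictly between $452.3 and $792.7 — underbidding then forfeits a profitable win.
$744.5: inside the interval → strictly worse (loss $48.2).
$719.4: inside the interval → strictly worse (loss $73.3).
$738.3: inside the interval → strictly worse (loss $54.4).
$512.3: inside the interval → strictly worse (loss $280.4).
$725.1: inside the interval → strictly worse (loss $67.6).
Count: 5.

5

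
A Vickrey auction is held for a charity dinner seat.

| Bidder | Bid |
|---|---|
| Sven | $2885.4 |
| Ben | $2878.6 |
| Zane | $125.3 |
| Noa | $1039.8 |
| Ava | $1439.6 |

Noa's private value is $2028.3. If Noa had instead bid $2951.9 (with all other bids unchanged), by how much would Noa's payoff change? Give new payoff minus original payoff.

The highest bid among the other bidders is $2885.4; Noa's bid doesn't change that.
Original bid $1039.8: Noa is not highest (top rival bid is $2885.4); payoff $0.
Alternative bid $2951.9: Noa is highest, pays the top rival bid $2885.4; payoff $2028.3 − $2885.4 = −$857.1.
Change in payoff = −$857.1 − ($0) = −$857.1.

−$857.1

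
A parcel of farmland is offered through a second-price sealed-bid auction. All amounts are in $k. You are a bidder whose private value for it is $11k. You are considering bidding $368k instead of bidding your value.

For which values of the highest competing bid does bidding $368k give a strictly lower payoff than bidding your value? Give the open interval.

($11k, $368k)

If the competing bid is below $11k, both bids win at the same price — no difference.
If it is above $368k, both bids lose — no difference.
If it lies strictly between $11k and $368k, bidding your value loses (payoff 0) while bidding $368k wins at a price above your value (payoff negative).
So the deviation strictly hurts on the open interval ($11k, $368k).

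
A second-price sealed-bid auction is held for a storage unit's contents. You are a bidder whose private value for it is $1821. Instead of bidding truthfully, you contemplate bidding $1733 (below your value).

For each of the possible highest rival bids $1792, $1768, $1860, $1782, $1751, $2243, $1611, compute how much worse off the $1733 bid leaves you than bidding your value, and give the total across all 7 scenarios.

The deviation costs you only when the competing bid falls strictly between $1733 and $1821; elsewhere both bids give the same outcome.
$1792: truthful payoff $29, deviation payoff $0 → loss $29.
$1768: truthful payoff $53, deviation payoff $0 → loss $53.
$1860: outcomes coincide → loss $0.
$1782: truthful payoff $39, deviation payoff $0 → loss $39.
$1751: truthful payoff $70, deviation payoff $0 → loss $70.
$2243: outcomes coincide → loss $0.
$1611: outcomes coincide → loss $0.
Total loss = $29 + $53 + $39 + $70 = $191.
Because the price is fixed by the runner-up's bid, deviating from your value can only change a good outcome into a bad one — never the reverse.

$191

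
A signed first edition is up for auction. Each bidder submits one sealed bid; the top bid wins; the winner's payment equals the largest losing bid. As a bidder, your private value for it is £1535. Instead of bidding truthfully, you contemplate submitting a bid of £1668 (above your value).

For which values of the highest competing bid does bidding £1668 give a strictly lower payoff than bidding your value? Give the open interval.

(£1535, £1668)

If the competing bid is below £1535, both bids win at the same price — no difference.
If it is above £1668, both bids lose — no difference.
If it lies strictly between £1535 and £1668, bidding your value loses (payoff 0) while bidding £1668 wins at a price above your value (payoff negative).
So the deviation strictly hurts on the open interval (£1535, £1668).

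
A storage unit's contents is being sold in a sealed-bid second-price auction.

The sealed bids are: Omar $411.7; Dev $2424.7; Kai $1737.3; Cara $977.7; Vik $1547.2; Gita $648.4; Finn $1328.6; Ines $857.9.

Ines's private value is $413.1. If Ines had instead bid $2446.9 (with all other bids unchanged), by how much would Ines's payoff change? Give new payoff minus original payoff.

The highest bid among the other bidders is $2424.7; Ines's bid doesn't change that.
Original bid $857.9: Ines is not highest (top rival bid is $2424.7); payoff $0.
Alternative bid $2446.9: Ines is highest, pays the top rival bid $2424.7; payoff $413.1 − $2424.7 = −$2011.6.
Change in payoff = −$2011.6 − ($0) = −$2011.6.

−$2011.6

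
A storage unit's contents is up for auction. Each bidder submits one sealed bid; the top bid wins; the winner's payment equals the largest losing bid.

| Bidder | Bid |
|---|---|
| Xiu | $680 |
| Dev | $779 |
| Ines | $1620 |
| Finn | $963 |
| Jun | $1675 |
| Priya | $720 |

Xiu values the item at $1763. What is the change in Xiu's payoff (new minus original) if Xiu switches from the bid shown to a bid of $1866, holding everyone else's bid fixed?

The highest bid among the other bidders is $1675; Xiu's bid doesn't change that.
Original bid $680: Xiu is not highest (top rival bid is $1675); payoff $0.
Alternative bid $1866: Xiu is highest, pays the top rival bid $1675; payoff $1763 − $1675 = $88.
Change in payoff = $88 − ($0) = $88.

$88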